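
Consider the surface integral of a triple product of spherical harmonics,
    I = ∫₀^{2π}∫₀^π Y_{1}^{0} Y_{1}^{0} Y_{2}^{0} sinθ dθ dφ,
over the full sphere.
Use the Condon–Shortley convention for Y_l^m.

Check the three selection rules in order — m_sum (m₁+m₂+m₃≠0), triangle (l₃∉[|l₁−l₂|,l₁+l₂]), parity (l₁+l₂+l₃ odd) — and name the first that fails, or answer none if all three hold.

Σmᵢ = 0  ✓
l₃∈[|l₁−l₂|,l₁+l₂]=[0,2], have l₃=2  ✓
Σlᵢ = 4 ⇒ even  ✓

none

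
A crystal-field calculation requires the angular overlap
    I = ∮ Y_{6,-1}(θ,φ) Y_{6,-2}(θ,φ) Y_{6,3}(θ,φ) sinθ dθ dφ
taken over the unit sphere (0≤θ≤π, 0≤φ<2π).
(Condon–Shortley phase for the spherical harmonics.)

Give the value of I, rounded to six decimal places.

Checks pass: Σm=0; 18 even; l₃=6∈[0,12].
(2·6+1)(2·6+1)(2·6+1) = 2197
Δ: 6! 6! 6! / 19! → 1/325909584
sum: t=0:+1/373248000 t=1:−1/1728000 t=2:+1/110592 t=3:−1/46656 t=4:+1/110592 t=5:−1/1728000 t=6:+1/373248000 = -7/1555200
3j²(6 6 6; 0 0 0) = Δ·Π!·Σ² = 400/46189  (sign -1)
sum: t=1:−1/3110400 t=2:+1/276480 t=3:−1/207360 t=4:+1/1244160 = -1/1382400
3j²(6 6 6; -1 -2 3) = Δ·Π!·Σ² = 189/92378  (sign +1)
combine: 4πI² = 2197·400/46189·189/92378 = 491400/12623809
take √, sign -1: I = -0.05565670

-0.055657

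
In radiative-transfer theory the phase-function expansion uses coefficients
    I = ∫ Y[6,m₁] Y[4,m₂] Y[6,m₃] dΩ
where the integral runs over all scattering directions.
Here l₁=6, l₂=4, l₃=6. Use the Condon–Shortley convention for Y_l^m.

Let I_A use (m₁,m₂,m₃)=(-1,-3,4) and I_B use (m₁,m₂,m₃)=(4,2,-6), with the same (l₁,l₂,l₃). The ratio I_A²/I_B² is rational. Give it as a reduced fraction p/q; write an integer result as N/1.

700/891

l's match ⇒ only the (l;m) 3-j factors differ between A and B.
A: triangle coeff Δ(6,4,6) = 1/15315300; Σ_t [0,1]: t=0:+1/725760 t=1:−1/207360 = -1/290304; (3j)²=125/7293 [(6 4 6; -1 -3 4)], sign=-1
B: triangle coeff Δ(6,4,6) = 1/15315300; Σ_t [2,2]: t=2:+1/3870720 = 1/3870720; (3j)²=135/6188 [(6 4 6; 4 2 -6)], sign=+1
I_A²/I_B² = (125/7293)/(135/6188) = 700/891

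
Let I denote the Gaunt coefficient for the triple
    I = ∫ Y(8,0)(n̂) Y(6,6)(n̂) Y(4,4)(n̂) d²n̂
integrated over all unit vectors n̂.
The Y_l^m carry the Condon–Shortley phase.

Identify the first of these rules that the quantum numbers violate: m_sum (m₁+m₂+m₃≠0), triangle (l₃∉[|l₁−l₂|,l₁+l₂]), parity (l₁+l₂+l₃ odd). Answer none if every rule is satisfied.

m_sum

m₁+m₂+m₃ = 0 + 6 + 4 = 10  ✗
triangle: |8−6|=2 ≤ l₃=4 ≤ 8+6=14
parity: l₁+l₂+l₃ = 18 is even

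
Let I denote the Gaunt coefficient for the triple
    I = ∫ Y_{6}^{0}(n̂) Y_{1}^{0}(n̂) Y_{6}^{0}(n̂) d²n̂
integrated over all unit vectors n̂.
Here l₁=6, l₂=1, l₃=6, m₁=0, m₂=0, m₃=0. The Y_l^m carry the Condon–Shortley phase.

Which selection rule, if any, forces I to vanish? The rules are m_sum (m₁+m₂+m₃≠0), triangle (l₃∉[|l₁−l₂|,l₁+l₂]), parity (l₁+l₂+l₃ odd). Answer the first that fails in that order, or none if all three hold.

parity

azimuthal sum: 0 + 0 + 0 = 0  ✓
5 ≤ 6 ≤ 7 (triangle on l)  ✓
L = 6 + 1 + 6 = 13 (odd)  ✗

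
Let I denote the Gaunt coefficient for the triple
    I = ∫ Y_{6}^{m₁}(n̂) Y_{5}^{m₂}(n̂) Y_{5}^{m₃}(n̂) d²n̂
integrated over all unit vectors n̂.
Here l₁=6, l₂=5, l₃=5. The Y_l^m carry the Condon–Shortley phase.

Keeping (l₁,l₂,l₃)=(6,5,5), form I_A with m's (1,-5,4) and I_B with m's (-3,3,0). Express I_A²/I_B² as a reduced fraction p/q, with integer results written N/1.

Same 6,5,5: normalisation and zero-m 3j drop out of the ratio.
A: Δ: 6! 6! 4! / 17! → 1/28588560; sum: t=0:+1/2073600 = 1/2073600; 3j²(6 5 5; 1 -5 4) = Δ·Π!·Σ² = 63/9724  (sign -1)
B: Δ: 6! 6! 4! / 17! → 1/28588560; sum: t=4:+1/138240 t=5:−1/34560 t=6:+1/103680 = -1/82944; 3j²(6 5 5; -3 3 0) = Δ·Π!·Σ² = 125/9724  (sign +1)
I_A²/I_B² = (63/9724)/(125/9724) = 63/125

63/125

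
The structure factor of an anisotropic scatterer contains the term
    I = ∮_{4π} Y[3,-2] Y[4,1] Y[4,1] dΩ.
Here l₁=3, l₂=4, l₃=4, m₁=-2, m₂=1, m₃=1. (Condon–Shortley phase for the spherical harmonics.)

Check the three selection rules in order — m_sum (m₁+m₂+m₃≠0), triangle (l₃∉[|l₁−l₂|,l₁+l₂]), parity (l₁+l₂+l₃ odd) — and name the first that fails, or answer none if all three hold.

parity

m₁+m₂+m₃ = -2 + 1 + 1 = 0  ✓
triangle: |3−4|=1 ≤ l₃=4 ≤ 3+4=7  ✓
parity: l₁+l₂+l₃ = 11 is odd  ✗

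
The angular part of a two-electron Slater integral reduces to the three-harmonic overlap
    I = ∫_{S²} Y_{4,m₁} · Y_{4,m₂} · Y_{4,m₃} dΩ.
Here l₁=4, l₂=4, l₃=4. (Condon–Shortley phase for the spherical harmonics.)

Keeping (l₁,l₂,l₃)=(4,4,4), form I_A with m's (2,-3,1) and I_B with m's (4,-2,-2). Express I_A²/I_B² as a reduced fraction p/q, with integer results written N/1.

l's match ⇒ only the (l;m) 3-j factors differ between A and B.
A: triangle coeff Δ(4,4,4) = 1/450450; Σ_t [0,1]: t=0:+1/576 t=1:−1/864 = 1/1728; (3j)²=5/1287 [(4 4 4; 2 -3 1)], sign=-1
B: triangle coeff Δ(4,4,4) = 1/450450; Σ_t [0,0]: t=0:+1/2304 = 1/2304; (3j)²=5/143 [(4 4 4; 4 -2 -2)], sign=+1
I_A²/I_B² = (5/1287)/(5/143) = 1/9

1/9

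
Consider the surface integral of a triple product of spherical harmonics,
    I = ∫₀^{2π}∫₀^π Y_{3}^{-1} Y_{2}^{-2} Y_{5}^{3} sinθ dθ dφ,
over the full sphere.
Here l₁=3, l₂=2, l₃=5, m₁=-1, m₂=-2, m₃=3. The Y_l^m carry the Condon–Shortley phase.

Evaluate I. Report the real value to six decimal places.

-0.200476

Rules hold: Σm=0, L=10 even, 1≤5≤5.
N = 7·5·11 = 385
Δ = 0!·6!·4!/11! = 1/2310
Racah Σ t=0..0: t=0:+1/144 = 1/144
⇒ 3j(3 2 5; 0 0 0)² = 10/231, sgn -1
Racah Σ t=0..0: t=0:+1/1152 = 1/1152
⇒ 3j(3 2 5; -1 -2 3)² = 1/33, sgn +1
4πI² = N·(3j₀)²·(3jₘ)² = 50/99
I = -1·√(0.505051/4π) = -0.20047604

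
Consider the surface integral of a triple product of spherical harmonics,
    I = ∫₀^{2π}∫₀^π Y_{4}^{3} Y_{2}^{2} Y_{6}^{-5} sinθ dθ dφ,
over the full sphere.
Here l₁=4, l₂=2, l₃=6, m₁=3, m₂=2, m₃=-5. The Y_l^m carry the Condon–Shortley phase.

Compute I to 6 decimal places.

Rules hold: Σm=0, L=12 even, 2≤6≤6.
N = 9·5·13 = 585
Δ = 0!·8!·4!/13! = 1/6435
Racah Σ t=0..0: t=0:+1/2304 = 1/2304
⇒ 3j(4 2 6; 0 0 0)² = 5/143, sgn +1
Racah Σ t=0..0: t=0:+1/120960 = 1/120960
⇒ 3j(4 2 6; 3 2 -5)² = 2/39, sgn -1
4πI² = N·(3j₀)²·(3jₘ)² = 150/143
I = -1·√(1.04895/4π) = -0.28891672

-0.288917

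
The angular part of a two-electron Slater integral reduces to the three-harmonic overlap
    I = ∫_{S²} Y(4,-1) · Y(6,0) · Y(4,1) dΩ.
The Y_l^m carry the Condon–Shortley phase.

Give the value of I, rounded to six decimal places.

0.007113

Checks pass: Σm=0; 14 even; l₃=4∈[2,10].
(2·4+1)(2·6+1)(2·4+1) = 1053
Δ: 6! 2! 6! / 15! → 1/1261260
sum: t=2:+1/4608 t=3:−1/1296 t=4:+1/4608 = -7/20736
3j²(4 6 4; 0 0 0) = Δ·Π!·Σ² = 20/1287  (sign -1)
sum: t=3:−1/2592 t=4:+1/2304 t=5:−1/28800 = 7/518400
3j²(4 6 4; -1 0 1) = Δ·Π!·Σ² = 1/25740  (sign -1)
combine: 4πI² = 1053·20/1287·1/25740 = 1/1573
take √, sign +1: I = 0.00711264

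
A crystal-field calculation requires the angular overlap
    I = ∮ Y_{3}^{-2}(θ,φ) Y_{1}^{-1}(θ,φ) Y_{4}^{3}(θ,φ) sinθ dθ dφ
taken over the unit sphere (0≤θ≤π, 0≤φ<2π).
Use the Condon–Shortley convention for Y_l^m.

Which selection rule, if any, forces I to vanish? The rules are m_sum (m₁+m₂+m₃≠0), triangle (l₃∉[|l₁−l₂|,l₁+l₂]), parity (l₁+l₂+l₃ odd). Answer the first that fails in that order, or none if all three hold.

m₁+m₂+m₃ = -2 − 1 + 3 = 0  ✓
triangle: |3−1|=2 ≤ l₃=4 ≤ 3+1=4  ✓
parity: l₁+l₂+l₃ = 8 is even  ✓

none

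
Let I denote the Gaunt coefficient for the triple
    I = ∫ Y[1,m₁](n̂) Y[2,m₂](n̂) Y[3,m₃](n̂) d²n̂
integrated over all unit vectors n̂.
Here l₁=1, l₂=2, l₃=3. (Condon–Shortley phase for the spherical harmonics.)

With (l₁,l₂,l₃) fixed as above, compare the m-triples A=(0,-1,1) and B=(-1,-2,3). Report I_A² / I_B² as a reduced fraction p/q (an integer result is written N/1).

l's match ⇒ only the (l;m) 3-j factors differ between A and B.
A: triangle coeff Δ(1,2,3) = 1/105; Σ_t [0,0]: t=0:+1/6 = 1/6; (3j)²=8/105 [(1 2 3; 0 -1 1)], sign=+1
B: triangle coeff Δ(1,2,3) = 1/105; Σ_t [0,0]: t=0:+1/48 = 1/48; (3j)²=1/7 [(1 2 3; -1 -2 3)], sign=+1
I_A²/I_B² = (8/105)/(1/7) = 8/15

8/15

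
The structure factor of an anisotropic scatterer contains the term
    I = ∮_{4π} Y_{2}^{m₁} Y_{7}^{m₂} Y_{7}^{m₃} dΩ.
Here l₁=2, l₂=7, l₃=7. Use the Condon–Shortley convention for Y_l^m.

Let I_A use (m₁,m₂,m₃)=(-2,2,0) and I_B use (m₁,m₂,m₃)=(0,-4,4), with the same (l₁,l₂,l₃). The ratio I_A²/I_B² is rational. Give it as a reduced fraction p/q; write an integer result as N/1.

Same 2,7,7: normalisation and zero-m 3j drop out of the ratio.
A: Δ: 2! 2! 12! / 17! → 1/185640; sum: t=2:+1/2419200 = 1/2419200; 3j²(2 7 7; -2 2 0) = Δ·Π!·Σ² = 27/1105  (sign -1)
B: Δ: 2! 2! 12! / 17! → 1/185640; sum: t=0:+1/8709120 t=1:−1/7257600 t=2:+1/159667200 = -1/59875200; 3j²(2 7 7; 0 -4 4) = Δ·Π!·Σ² = 8/23205  (sign +1)
I_A²/I_B² = (27/1105)/(8/23205) = 567/8

567/8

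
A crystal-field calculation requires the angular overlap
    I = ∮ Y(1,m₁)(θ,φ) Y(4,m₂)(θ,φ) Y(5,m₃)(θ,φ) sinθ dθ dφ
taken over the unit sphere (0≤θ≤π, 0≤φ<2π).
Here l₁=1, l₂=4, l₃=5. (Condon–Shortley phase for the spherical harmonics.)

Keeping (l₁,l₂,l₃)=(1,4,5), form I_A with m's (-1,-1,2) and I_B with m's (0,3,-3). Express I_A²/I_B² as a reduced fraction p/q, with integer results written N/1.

l's match ⇒ only the (l;m) 3-j factors differ between A and B.
A: triangle coeff Δ(1,4,5) = 1/495; Σ_t [0,0]: t=0:+1/1440 = 1/1440; (3j)²=7/165 [(1 4 5; -1 -1 2)], sign=-1
B: triangle coeff Δ(1,4,5) = 1/495; Σ_t [0,0]: t=0:+1/5040 = 1/5040; (3j)²=16/495 [(1 4 5; 0 3 -3)], sign=+1
I_A²/I_B² = (7/165)/(16/495) = 21/16

21/16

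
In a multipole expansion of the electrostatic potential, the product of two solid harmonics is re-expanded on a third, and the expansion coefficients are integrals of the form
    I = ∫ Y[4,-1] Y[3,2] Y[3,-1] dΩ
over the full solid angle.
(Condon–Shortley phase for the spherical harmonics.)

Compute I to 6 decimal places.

0.145070

m-sum 0 ✓  L=10 even ✓  1≤3≤7 ✓
Π(2lᵢ+1) = 9×7×7 = 441
triangle coeff Δ(4,3,3) = 1/34650
Σ_t [1,3]: t=1:−1/72 t=2:+1/16 t=3:−1/72 = 5/144
(3j)²=2/77 [(4 3 3; 0 0 0)], sign=-1
Σ_t [3,4]: t=3:−1/48 t=4:+1/144 = -1/72
(3j)²=16/693 [(4 3 3; -1 2 -1)], sign=-1
⇒ 4πI² = 32/121
I = (+1)√(32/121/(4π)) = 0.14506992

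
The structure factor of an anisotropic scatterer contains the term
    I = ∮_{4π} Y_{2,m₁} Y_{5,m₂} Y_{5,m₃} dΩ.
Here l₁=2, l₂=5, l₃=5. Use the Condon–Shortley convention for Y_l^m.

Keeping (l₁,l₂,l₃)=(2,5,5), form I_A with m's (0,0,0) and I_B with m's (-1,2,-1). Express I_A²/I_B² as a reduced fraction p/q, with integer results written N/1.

Shared (l₁,l₂,l₃)=(2,5,5): N and (l;000)² cancel in I_A²/I_B².
A: Δ = 2!·2!·8!/13! = 1/38610; Racah Σ t=0..2: t=0:+1/2880 t=1:−1/576 t=2:+1/2880 = -1/960; ⇒ 3j(2 5 5; 0 0 0)² = 10/429, sgn +1
B: Δ = 2!·2!·8!/13! = 1/38610; Racah Σ t=1..2: t=1:−1/2880 t=2:+1/1440 = 1/2880; ⇒ 3j(2 5 5; -1 2 -1)² = 7/715, sgn +1
I_A²/I_B² = (10/429)/(7/715) = 50/21

50/21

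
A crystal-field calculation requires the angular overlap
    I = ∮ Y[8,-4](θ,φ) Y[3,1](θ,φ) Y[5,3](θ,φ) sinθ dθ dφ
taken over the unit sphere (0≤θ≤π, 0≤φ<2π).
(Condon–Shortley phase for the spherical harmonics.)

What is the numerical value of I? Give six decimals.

0.228801

Checks pass: Σm=0; 16 even; l₃=5∈[5,11].
(2·8+1)(2·3+1)(2·5+1) = 1309
Δ: 6! 10! 0! / 17! → 1/136136
sum: t=3:−1/518400 = -1/518400
3j²(8 3 5; 0 0 0) = Δ·Π!·Σ² = 56/2431  (sign +1)
sum: t=4:+1/3870720 = 1/3870720
3j²(8 3 5; -4 1 3) = Δ·Π!·Σ² = 135/6188  (sign +1)
combine: 4πI² = 1309·56/2431·135/6188 = 1890/2873
take √, sign +1: I = 0.22880113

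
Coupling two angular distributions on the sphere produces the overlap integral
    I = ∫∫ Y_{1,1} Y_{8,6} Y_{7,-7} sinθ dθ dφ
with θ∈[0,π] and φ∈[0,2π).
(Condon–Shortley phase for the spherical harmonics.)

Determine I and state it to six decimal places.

0.030597

Rules hold: Σm=0, L=16 even, 7≤7≤9.
N = 3·17·15 = 765
Δ = 2!·0!·14!/17! = 1/2040
Racah Σ t=1..1: t=1:−1/25401600 = -1/25401600
⇒ 3j(1 8 7; 0 0 0)² = 8/255, sgn +1
Racah Σ t=0..0: t=0:+1/174356582400 = 1/174356582400
⇒ 3j(1 8 7; 1 6 -7)² = 1/2040, sgn +1
4πI² = N·(3j₀)²·(3jₘ)² = 1/85
I = +1·√(0.0117647/4π) = 0.03059748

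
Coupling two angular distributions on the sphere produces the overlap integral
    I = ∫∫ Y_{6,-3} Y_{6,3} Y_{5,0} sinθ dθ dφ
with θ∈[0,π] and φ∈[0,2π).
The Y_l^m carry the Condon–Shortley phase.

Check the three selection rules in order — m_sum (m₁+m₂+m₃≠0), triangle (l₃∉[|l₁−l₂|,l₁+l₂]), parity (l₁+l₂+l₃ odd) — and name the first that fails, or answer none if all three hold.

parity

Σmᵢ = 0  ✓
l₃∈[|l₁−l₂|,l₁+l₂]=[0,12], have l₃=5  ✓
Σlᵢ = 17 ⇒ odd  ✗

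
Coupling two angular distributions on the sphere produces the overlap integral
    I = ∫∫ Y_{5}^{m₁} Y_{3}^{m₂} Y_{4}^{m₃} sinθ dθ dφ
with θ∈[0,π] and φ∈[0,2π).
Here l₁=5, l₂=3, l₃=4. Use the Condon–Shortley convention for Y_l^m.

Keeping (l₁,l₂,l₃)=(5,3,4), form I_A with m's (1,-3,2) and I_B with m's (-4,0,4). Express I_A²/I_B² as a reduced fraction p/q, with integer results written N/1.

375/784

Shared (l₁,l₂,l₃)=(5,3,4): N and (l;000)² cancel in I_A²/I_B².
A: Δ = 4!·6!·2!/13! = 1/180180; Racah Σ t=0..0: t=0:+1/2304 = 1/2304; ⇒ 3j(5 3 4; 1 -3 2)² = 75/4004, sgn +1
B: Δ = 4!·6!·2!/13! = 1/180180; Racah Σ t=3..3: t=3:−1/8640 = -1/8640; ⇒ 3j(5 3 4; -4 0 4)² = 28/715, sgn -1
I_A²/I_B² = (75/4004)/(28/715) = 375/784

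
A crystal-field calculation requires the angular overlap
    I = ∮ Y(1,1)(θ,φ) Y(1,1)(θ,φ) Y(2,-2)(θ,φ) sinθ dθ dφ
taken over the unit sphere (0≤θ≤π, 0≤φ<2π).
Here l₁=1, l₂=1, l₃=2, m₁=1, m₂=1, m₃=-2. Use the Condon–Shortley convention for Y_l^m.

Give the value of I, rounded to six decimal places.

0.309019

Rules hold: Σm=0, L=4 even, 0≤2≤2.
N = 3·3·5 = 45
Δ = 0!·2!·2!/5! = 1/30
Racah Σ t=0..0: t=0:+1/1 = 1/1
⇒ 3j(1 1 2; 0 0 0)² = 2/15, sgn +1
Racah Σ t=0..0: t=0:+1/4 = 1/4
⇒ 3j(1 1 2; 1 1 -2)² = 1/5, sgn +1
4πI² = N·(3j₀)²·(3jₘ)² = 6/5
I = +1·√(1.2/4π) = 0.30901936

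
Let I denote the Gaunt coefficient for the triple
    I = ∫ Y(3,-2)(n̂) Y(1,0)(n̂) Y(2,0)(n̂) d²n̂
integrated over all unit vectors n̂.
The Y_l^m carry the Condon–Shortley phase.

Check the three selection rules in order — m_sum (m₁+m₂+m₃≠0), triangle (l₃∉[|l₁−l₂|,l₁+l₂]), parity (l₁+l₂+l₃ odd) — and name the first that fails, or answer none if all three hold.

m_sum

Σmᵢ = -2  ✗
l₃∈[|l₁−l₂|,l₁+l₂]=[2,4], have l₃=2
Σlᵢ = 6 ⇒ even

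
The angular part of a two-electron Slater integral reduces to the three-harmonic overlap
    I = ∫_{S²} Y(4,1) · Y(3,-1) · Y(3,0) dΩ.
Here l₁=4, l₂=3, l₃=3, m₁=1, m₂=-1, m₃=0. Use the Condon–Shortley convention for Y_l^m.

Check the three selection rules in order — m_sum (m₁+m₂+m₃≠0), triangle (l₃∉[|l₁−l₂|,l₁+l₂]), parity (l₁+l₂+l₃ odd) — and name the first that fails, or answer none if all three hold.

Σmᵢ = 0  ✓
l₃∈[|l₁−l₂|,l₁+l₂]=[1,7], have l₃=3  ✓
Σlᵢ = 10 ⇒ even  ✓

none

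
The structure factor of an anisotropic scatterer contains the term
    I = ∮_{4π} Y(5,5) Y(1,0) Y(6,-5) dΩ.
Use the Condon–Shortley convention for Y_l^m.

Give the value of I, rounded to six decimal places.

Checks pass: Σm=0; 12 even; l₃=6∈[4,6].
(2·5+1)(2·1+1)(2·6+1) = 429
Δ: 0! 10! 2! / 13! → 1/858
sum: t=0:+1/14400 = 1/14400
3j²(5 1 6; 0 0 0) = Δ·Π!·Σ² = 6/143  (sign +1)
sum: t=0:+1/3628800 = 1/3628800
3j²(5 1 6; 5 0 -5) = Δ·Π!·Σ² = 1/78  (sign -1)
combine: 4πI² = 429·6/143·1/78 = 3/13
take √, sign -1: I = -0.13551395

-0.135514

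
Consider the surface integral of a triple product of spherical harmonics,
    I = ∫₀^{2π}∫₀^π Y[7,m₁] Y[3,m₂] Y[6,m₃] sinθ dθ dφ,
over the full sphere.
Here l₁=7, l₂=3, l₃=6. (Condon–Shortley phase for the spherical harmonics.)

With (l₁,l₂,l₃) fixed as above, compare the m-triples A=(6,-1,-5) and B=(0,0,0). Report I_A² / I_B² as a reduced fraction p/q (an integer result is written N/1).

1573/28224

Shared (l₁,l₂,l₃)=(7,3,6): N and (l;000)² cancel in I_A²/I_B².
A: Δ = 4!·10!·2!/17! = 1/2042040; Racah Σ t=0..1: t=0:+1/17418240 t=1:−1/21772800 = 1/87091200; ⇒ 3j(7 3 6; 6 -1 -5)² = 11/14280, sgn -1
B: Δ = 4!·10!·2!/17! = 1/2042040; Racah Σ t=1..3: t=1:−1/207360 t=2:+1/57600 t=3:−1/207360 = 1/129600; ⇒ 3j(7 3 6; 0 0 0)² = 168/12155, sgn +1
I_A²/I_B² = (11/14280)/(168/12155) = 1573/28224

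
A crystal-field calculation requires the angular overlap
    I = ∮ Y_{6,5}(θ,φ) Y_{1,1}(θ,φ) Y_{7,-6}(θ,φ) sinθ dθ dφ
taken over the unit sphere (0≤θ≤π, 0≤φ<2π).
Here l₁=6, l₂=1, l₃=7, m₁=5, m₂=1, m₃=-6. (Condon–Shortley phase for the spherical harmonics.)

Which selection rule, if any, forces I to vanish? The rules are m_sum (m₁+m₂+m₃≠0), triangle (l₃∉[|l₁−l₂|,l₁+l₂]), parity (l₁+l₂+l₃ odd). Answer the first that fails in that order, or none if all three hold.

Σmᵢ = 0  ✓
l₃∈[|l₁−l₂|,l₁+l₂]=[5,7], have l₃=7  ✓
Σlᵢ = 14 ⇒ even  ✓

none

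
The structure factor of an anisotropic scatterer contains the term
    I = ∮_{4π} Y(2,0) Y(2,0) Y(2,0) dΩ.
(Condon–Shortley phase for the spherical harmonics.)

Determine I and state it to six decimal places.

m-sum 0 ✓  L=6 even ✓  0≤2≤4 ✓
Π(2lᵢ+1) = 5×5×5 = 125
triangle coeff Δ(2,2,2) = 1/630
Σ_t [0,2]: t=0:+1/8 t=1:−1/1 t=2:+1/8 = -3/4
(3j)²=2/35 [(2 2 2; 0 0 0)], sign=-1
(m-triple is (0,0,0) — same symbol as above.)
⇒ 4πI² = 20/49
I = (+1)√(20/49/(4π)) = 0.18022375

0.180224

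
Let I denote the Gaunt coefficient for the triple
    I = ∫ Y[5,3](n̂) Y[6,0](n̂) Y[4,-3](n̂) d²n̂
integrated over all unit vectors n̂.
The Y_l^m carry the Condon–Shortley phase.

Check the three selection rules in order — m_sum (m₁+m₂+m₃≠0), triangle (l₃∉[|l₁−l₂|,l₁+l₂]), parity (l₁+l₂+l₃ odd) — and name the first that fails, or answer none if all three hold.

Σmᵢ = 0  ✓
l₃∈[|l₁−l₂|,l₁+l₂]=[1,11], have l₃=4  ✓
Σlᵢ = 15 ⇒ odd  ✗

parity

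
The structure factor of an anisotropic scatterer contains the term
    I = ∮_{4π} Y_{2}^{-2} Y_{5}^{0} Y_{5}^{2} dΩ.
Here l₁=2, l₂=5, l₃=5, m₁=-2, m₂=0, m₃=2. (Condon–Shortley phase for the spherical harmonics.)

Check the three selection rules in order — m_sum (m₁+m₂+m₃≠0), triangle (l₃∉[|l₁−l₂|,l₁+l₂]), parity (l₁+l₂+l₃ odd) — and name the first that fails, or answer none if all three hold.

azimuthal sum: -2 + 0 + 2 = 0  ✓
3 ≤ 5 ≤ 7 (triangle on l)  ✓
L = 2 + 5 + 5 = 12 (even)  ✓

none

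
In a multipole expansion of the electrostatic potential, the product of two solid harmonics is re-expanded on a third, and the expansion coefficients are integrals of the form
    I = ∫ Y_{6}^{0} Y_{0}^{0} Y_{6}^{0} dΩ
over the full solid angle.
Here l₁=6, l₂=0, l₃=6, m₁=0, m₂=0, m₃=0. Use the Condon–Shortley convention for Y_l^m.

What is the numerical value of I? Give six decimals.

0.282095

Checks pass: Σm=0; 12 even; l₃=6∈[6,6].
(2·6+1)(2·0+1)(2·6+1) = 169
Δ: 0! 12! 0! / 13! → 1/13
sum: t=0:+1/518400 = 1/518400
3j²(6 0 6; 0 0 0) = Δ·Π!·Σ² = 1/13  (sign +1)
(m-triple is (0,0,0) — same symbol as above.)
combine: 4πI² = 169·1/13·1/13 = 1/1
take √, sign +1: I = 0.28209479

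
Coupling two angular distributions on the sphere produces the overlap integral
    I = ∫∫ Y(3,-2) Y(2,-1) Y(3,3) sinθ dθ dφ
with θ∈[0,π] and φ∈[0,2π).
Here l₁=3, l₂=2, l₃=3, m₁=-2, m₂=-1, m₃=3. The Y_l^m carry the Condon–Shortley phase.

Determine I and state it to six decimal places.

-0.210261

Rules hold: Σm=0, L=8 even, 1≤3≤5.
N = 7·5·7 = 245
Δ = 2!·4!·2!/9! = 1/3780
Racah Σ t=0..2: t=0:+1/24 t=1:−1/4 t=2:+1/24 = -1/6
⇒ 3j(3 2 3; 0 0 0)² = 4/105, sgn +1
Racah Σ t=1..1: t=1:−1/48 = -1/48
⇒ 3j(3 2 3; -2 -1 3)² = 5/84, sgn -1
4πI² = N·(3j₀)²·(3jₘ)² = 5/9
I = -1·√(0.555556/4π) = -0.21026104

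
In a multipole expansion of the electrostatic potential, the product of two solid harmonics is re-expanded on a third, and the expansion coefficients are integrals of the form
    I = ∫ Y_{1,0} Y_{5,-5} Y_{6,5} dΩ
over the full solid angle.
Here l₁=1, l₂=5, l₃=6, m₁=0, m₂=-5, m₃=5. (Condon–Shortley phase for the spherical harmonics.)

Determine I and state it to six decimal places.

Checks pass: Σm=0; 12 even; l₃=6∈[4,6].
(2·1+1)(2·5+1)(2·6+1) = 429
Δ: 0! 2! 10! / 13! → 1/858
sum: t=0:+1/14400 = 1/14400
3j²(1 5 6; 0 0 0) = Δ·Π!·Σ² = 6/143  (sign +1)
sum: t=0:+1/3628800 = 1/3628800
3j²(1 5 6; 0 -5 5) = Δ·Π!·Σ² = 1/78  (sign -1)
combine: 4πI² = 429·6/143·1/78 = 3/13
take √, sign -1: I = -0.13551395

-0.135514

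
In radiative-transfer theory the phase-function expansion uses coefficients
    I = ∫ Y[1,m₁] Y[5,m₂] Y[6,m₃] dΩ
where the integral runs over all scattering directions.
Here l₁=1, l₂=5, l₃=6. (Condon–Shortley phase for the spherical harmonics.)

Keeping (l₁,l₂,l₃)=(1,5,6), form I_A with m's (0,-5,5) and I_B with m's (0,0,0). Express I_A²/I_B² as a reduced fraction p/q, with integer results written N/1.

Same 1,5,6: normalisation and zero-m 3j drop out of the ratio.
A: Δ: 0! 2! 10! / 13! → 1/858; sum: t=0:+1/3628800 = 1/3628800; 3j²(1 5 6; 0 -5 5) = Δ·Π!·Σ² = 1/78  (sign -1)
B: Δ: 0! 2! 10! / 13! → 1/858; sum: t=0:+1/14400 = 1/14400; 3j²(1 5 6; 0 0 0) = Δ·Π!·Σ² = 6/143  (sign +1)
I_A²/I_B² = (1/78)/(6/143) = 11/36

11/36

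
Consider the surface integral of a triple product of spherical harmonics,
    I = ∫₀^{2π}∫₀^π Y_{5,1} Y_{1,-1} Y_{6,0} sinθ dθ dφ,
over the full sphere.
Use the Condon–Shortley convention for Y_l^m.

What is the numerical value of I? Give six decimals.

0.158246

m-sum 0 ✓  L=12 even ✓  4≤6≤6 ✓
Π(2lᵢ+1) = 11×3×13 = 429
triangle coeff Δ(5,1,6) = 1/858
Σ_t [0,0]: t=0:+1/14400 = 1/14400
(3j)²=6/143 [(5 1 6; 0 0 0)], sign=+1
Σ_t [0,0]: t=0:+1/34560 = 1/34560
(3j)²=5/286 [(5 1 6; 1 -1 0)], sign=+1
⇒ 4πI² = 45/143
I = (+1)√(45/143/(4π)) = 0.15824621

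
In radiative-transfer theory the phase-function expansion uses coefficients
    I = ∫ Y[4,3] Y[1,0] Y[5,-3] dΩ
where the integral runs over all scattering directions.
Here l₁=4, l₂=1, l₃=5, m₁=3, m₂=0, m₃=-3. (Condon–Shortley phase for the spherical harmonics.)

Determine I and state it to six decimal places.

m-sum 0 ✓  L=10 even ✓  3≤5≤5 ✓
Π(2lᵢ+1) = 9×3×11 = 297
triangle coeff Δ(4,1,5) = 1/495
Σ_t [0,0]: t=0:+1/576 = 1/576
(3j)²=5/99 [(4 1 5; 0 0 0)], sign=-1
Σ_t [0,0]: t=0:+1/5040 = 1/5040
(3j)²=16/495 [(4 1 5; 3 0 -3)], sign=+1
⇒ 4πI² = 16/33
I = (-1)√(16/33/(4π)) = -0.19642560

-0.196426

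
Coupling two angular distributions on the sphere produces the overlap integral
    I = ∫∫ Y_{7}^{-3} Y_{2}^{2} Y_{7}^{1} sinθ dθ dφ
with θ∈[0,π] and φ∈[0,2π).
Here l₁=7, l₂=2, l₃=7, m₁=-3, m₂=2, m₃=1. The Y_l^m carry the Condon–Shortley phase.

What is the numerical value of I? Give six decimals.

0.181642

m-sum 0 ✓  L=16 even ✓  5≤7≤9 ✓
Π(2lᵢ+1) = 15×5×15 = 1125
triangle coeff Δ(7,2,7) = 1/185640
Σ_t [0,2]: t=0:+1/2419200 t=1:−1/518400 t=2:+1/2419200 = -1/907200
(3j)²=56/3315 [(7 2 7; 0 0 0)], sign=+1
Σ_t [2,2]: t=2:+1/3870720 = 1/3870720
(3j)²=135/6188 [(7 2 7; -3 2 1)], sign=+1
⇒ 4πI² = 20250/48841
I = (+1)√(20250/48841/(4π)) = 0.18164160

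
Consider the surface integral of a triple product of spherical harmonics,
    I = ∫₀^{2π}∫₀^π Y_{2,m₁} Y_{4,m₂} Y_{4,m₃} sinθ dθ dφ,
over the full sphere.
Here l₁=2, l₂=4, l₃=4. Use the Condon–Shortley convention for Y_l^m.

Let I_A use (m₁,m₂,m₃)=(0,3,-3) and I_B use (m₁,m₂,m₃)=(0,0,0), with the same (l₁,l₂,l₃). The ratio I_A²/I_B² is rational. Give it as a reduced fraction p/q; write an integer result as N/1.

49/400

Same 2,4,4: normalisation and zero-m 3j drop out of the ratio.
A: Δ: 2! 2! 6! / 11! → 1/13860; sum: t=1:−1/720 t=2:+1/480 = 1/1440; 3j²(2 4 4; 0 3 -3) = Δ·Π!·Σ² = 7/1980  (sign -1)
B: Δ: 2! 2! 6! / 11! → 1/13860; sum: t=0:+1/192 t=1:−1/36 t=2:+1/192 = -5/288; 3j²(2 4 4; 0 0 0) = Δ·Π!·Σ² = 20/693  (sign -1)
I_A²/I_B² = (7/1980)/(20/693) = 49/400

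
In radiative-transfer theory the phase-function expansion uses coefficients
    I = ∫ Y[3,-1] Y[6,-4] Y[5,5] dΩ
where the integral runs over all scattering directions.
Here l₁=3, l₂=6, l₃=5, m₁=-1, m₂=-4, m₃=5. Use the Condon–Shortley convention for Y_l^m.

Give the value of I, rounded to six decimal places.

-0.152880

Checks pass: Σm=0; 14 even; l₃=5∈[3,9].
(2·3+1)(2·6+1)(2·5+1) = 1001
Δ: 4! 2! 8! / 15! → 1/675675
sum: t=1:−1/8640 t=2:+1/2304 t=3:−1/8640 = 7/34560
3j²(3 6 5; 0 0 0) = Δ·Π!·Σ² = 7/429  (sign -1)
sum: t=2:+1/322560 = 1/322560
3j²(3 6 5; -1 -4 5) = Δ·Π!·Σ² = 18/1001  (sign +1)
combine: 4πI² = 1001·7/429·18/1001 = 42/143
take √, sign -1: I = -0.15288036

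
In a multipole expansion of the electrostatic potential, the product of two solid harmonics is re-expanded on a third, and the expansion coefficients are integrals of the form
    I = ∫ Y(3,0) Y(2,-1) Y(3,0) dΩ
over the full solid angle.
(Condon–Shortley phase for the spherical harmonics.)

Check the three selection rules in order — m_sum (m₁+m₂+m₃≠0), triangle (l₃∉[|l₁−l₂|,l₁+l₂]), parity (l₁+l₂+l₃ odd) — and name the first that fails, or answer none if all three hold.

m_sum

m₁+m₂+m₃ = 0 − 1 + 0 = -1  ✗
triangle: |3−2|=1 ≤ l₃=3 ≤ 3+2=5
parity: l₁+l₂+l₃ = 8 is even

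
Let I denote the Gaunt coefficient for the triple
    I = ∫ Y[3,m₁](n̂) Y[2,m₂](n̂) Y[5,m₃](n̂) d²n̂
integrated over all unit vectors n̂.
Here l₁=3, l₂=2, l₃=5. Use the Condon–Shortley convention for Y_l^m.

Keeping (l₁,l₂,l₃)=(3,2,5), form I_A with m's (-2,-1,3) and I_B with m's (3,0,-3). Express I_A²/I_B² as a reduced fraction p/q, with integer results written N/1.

4/1

Shared (l₁,l₂,l₃)=(3,2,5): N and (l;000)² cancel in I_A²/I_B².
A: Δ = 0!·6!·4!/11! = 1/2310; Racah Σ t=0..0: t=0:+1/720 = 1/720; ⇒ 3j(3 2 5; -2 -1 3)² = 8/165, sgn +1
B: Δ = 0!·6!·4!/11! = 1/2310; Racah Σ t=0..0: t=0:+1/2880 = 1/2880; ⇒ 3j(3 2 5; 3 0 -3)² = 2/165, sgn +1
I_A²/I_B² = (8/165)/(2/165) = 4/1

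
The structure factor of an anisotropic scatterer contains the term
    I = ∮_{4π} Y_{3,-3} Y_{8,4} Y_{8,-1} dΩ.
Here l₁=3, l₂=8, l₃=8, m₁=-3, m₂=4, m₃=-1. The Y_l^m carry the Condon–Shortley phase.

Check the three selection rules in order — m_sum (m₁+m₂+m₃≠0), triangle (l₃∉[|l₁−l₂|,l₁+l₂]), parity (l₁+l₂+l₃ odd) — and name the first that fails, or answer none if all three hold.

parity

Σmᵢ = 0  ✓
l₃∈[|l₁−l₂|,l₁+l₂]=[5,11], have l₃=8  ✓
Σlᵢ = 19 ⇒ odd  ✗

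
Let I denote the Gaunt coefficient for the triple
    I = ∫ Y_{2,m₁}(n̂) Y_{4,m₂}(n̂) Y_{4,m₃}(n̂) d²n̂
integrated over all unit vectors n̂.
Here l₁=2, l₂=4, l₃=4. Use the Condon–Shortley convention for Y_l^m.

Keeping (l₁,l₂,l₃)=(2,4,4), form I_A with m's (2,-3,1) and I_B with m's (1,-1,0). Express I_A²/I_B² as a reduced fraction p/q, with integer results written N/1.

63/5

l's match ⇒ only the (l;m) 3-j factors differ between A and B.
A: triangle coeff Δ(2,4,4) = 1/13860; Σ_t [0,0]: t=0:+1/480 = 1/480; (3j)²=3/110 [(2 4 4; 2 -3 1)], sign=-1
B: triangle coeff Δ(2,4,4) = 1/13860; Σ_t [0,1]: t=0:+1/72 t=1:−1/96 = 1/288; (3j)²=1/462 [(2 4 4; 1 -1 0)], sign=+1
I_A²/I_B² = (3/110)/(1/462) = 63/5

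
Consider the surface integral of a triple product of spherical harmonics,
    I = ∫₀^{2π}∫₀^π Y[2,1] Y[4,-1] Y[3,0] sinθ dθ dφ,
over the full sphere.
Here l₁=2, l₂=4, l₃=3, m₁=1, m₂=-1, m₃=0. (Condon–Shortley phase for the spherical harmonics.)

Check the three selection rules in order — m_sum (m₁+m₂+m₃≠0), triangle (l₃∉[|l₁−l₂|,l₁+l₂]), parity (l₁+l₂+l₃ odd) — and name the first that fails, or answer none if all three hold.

parity

azimuthal sum: 1 − 1 + 0 = 0  ✓
2 ≤ 3 ≤ 6 (triangle on l)  ✓
L = 2 + 4 + 3 = 9 (odd)  ✗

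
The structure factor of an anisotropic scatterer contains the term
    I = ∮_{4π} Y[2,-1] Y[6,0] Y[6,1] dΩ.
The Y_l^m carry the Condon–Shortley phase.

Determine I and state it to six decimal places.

Rules hold: Σm=0, L=14 even, 4≤6≤8.
N = 5·13·13 = 845
Δ = 2!·2!·10!/15! = 1/90090
Racah Σ t=0..2: t=0:+1/69120 t=1:−1/14400 t=2:+1/69120 = -7/172800
⇒ 3j(2 6 6; 0 0 0)² = 14/715, sgn -1
Racah Σ t=1..2: t=1:−1/28800 t=2:+1/34560 = -1/172800
⇒ 3j(2 6 6; -1 0 1)² = 1/1430, sgn +1
4πI² = N·(3j₀)²·(3jₘ)² = 7/605
I = -1·√(0.0115702/4π) = -0.03034355

-0.030344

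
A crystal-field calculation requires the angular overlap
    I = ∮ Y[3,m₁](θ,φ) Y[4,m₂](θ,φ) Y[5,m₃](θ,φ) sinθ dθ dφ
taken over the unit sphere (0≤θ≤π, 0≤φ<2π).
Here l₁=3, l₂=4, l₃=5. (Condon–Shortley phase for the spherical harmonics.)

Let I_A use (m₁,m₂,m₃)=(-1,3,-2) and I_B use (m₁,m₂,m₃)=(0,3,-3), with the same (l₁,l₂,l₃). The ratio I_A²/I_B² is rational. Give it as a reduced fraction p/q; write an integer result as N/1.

Same 3,4,5: normalisation and zero-m 3j drop out of the ratio.
A: Δ: 2! 4! 6! / 13! → 1/180180; sum: t=1:−1/4320 t=2:+1/960 = 7/8640; 3j²(3 4 5; -1 3 -2) = Δ·Π!·Σ² = 343/12870  (sign -1)
B: Δ: 2! 4! 6! / 13! → 1/180180; sum: t=1:−1/2880 t=2:+1/1440 = 1/2880; 3j²(3 4 5; 0 3 -3) = Δ·Π!·Σ² = 7/715  (sign +1)
I_A²/I_B² = (343/12870)/(7/715) = 49/18

49/18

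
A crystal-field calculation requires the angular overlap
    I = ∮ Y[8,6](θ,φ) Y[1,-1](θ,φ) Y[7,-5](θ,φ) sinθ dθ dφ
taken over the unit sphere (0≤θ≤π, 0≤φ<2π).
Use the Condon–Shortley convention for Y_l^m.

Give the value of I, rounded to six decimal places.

Rules hold: Σm=0, L=16 even, 7≤7≤9.
N = 17·3·15 = 765
Δ = 2!·14!·0!/17! = 1/2040
Racah Σ t=1..1: t=1:−1/25401600 = -1/25401600
⇒ 3j(8 1 7; 0 0 0)² = 8/255, sgn +1
Racah Σ t=0..0: t=0:+1/1916006400 = 1/1916006400
⇒ 3j(8 1 7; 6 -1 -5)² = 91/2040, sgn +1
4πI² = N·(3j₀)²·(3jₘ)² = 91/85
I = +1·√(1.07059/4π) = 0.29188132

0.291881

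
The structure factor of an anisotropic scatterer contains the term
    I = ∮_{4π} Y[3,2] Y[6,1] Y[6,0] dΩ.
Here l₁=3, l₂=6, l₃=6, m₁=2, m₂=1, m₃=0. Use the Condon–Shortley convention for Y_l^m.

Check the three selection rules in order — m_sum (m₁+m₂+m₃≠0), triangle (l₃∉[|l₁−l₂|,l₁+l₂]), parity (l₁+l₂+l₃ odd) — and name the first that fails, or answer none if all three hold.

m_sum

azimuthal sum: 2 + 1 + 0 = 3  ✗
3 ≤ 6 ≤ 9 (triangle on l)
L = 3 + 6 + 6 = 15 (odd)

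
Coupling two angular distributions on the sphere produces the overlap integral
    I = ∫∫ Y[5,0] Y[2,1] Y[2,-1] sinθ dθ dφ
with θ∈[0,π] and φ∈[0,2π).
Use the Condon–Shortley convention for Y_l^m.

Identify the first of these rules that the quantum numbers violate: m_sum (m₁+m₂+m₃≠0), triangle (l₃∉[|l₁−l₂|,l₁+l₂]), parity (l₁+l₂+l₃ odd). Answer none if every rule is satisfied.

Σmᵢ = 0  ✓
l₃∈[|l₁−l₂|,l₁+l₂]=[3,7], have l₃=2  ✗
Σlᵢ = 9 ⇒ odd

triangle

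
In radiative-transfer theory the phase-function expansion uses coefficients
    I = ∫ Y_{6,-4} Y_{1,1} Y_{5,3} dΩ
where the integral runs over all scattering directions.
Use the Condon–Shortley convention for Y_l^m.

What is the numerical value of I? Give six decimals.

0.274090

Rules hold: Σm=0, L=12 even, 5≤5≤7.
N = 13·3·11 = 429
Δ = 2!·10!·0!/13! = 1/858
Racah Σ t=1..1: t=1:−1/14400 = -1/14400
⇒ 3j(6 1 5; 0 0 0)² = 6/143, sgn +1
Racah Σ t=2..2: t=2:+1/161280 = 1/161280
⇒ 3j(6 1 5; -4 1 3)² = 15/286, sgn +1
4πI² = N·(3j₀)²·(3jₘ)² = 135/143
I = +1·√(0.944056/4π) = 0.27409047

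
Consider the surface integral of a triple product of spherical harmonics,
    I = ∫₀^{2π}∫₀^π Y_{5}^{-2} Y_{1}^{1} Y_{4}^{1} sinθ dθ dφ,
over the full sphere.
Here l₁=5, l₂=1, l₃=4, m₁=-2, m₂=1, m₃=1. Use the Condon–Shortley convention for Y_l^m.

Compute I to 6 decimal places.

Rules hold: Σm=0, L=10 even, 4≤4≤6.
N = 11·3·9 = 297
Δ = 2!·8!·0!/11! = 1/495
Racah Σ t=1..1: t=1:−1/576 = -1/576
⇒ 3j(5 1 4; 0 0 0)² = 5/99, sgn -1
Racah Σ t=2..2: t=2:+1/1440 = 1/1440
⇒ 3j(5 1 4; -2 1 1)² = 7/165, sgn -1
4πI² = N·(3j₀)²·(3jₘ)² = 7/11
I = +1·√(0.636364/4π) = 0.22503380

0.225034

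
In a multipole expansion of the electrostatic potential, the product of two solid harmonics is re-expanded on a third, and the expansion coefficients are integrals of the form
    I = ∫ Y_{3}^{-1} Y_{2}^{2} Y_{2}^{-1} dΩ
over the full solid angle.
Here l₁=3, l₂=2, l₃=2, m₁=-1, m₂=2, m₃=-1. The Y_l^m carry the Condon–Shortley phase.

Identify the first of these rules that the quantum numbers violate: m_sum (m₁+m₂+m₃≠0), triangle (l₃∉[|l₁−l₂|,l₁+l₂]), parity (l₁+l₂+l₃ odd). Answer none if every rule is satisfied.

parity

m₁+m₂+m₃ = -1 + 2 − 1 = 0  ✓
triangle: |3−2|=1 ≤ l₃=2 ≤ 3+2=5  ✓
parity: l₁+l₂+l₃ = 7 is odd  ✗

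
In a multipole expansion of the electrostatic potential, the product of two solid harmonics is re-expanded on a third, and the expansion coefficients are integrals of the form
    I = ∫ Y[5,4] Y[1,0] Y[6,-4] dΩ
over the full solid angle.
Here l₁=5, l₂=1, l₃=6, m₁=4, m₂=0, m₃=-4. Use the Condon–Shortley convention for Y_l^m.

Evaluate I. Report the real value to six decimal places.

m-sum 0 ✓  L=12 even ✓  4≤6≤6 ✓
Π(2lᵢ+1) = 11×3×13 = 429
triangle coeff Δ(5,1,6) = 1/858
Σ_t [0,0]: t=0:+1/14400 = 1/14400
(3j)²=6/143 [(5 1 6; 0 0 0)], sign=+1
Σ_t [0,0]: t=0:+1/362880 = 1/362880
(3j)²=10/429 [(5 1 6; 4 0 -4)], sign=+1
⇒ 4πI² = 60/143
I = (+1)√(60/143/(4π)) = 0.18272698

0.182727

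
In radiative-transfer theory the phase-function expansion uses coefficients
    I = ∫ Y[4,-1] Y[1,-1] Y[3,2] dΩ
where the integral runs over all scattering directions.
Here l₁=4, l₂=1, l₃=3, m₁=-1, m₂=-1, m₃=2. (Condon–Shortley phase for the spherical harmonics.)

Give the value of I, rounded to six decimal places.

-0.106622

Rules hold: Σm=0, L=8 even, 3≤3≤5.
N = 9·3·7 = 189
Δ = 2!·6!·0!/9! = 1/252
Racah Σ t=1..1: t=1:−1/36 = -1/36
⇒ 3j(4 1 3; 0 0 0)² = 4/63, sgn +1
Racah Σ t=0..0: t=0:+1/240 = 1/240
⇒ 3j(4 1 3; -1 -1 2)² = 1/84, sgn -1
4πI² = N·(3j₀)²·(3jₘ)² = 1/7
I = -1·√(0.142857/4π) = -0.10662181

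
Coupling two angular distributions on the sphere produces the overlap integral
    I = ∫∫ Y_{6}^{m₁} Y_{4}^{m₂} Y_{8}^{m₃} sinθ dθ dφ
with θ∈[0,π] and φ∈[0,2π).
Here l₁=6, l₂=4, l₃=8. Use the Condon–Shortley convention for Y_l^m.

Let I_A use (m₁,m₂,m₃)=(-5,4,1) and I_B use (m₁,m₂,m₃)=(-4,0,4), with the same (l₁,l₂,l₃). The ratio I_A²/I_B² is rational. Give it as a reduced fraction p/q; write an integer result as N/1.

l's match ⇒ only the (l;m) 3-j factors differ between A and B.
A: triangle coeff Δ(6,4,8) = 1/23279256; Σ_t [2,2]: t=2:+1/522547200 = 1/522547200; (3j)²=35/75582 [(6 4 8; -5 4 1)], sign=-1
B: triangle coeff Δ(6,4,8) = 1/23279256; Σ_t [0,2]: t=0:+1/348364800 t=1:−1/13063680 t=2:+1/7741440 = 29/522547200; (3j)²=1682/264537 [(6 4 8; -4 0 4)], sign=+1
I_A²/I_B² = (35/75582)/(1682/264537) = 245/3364

245/3364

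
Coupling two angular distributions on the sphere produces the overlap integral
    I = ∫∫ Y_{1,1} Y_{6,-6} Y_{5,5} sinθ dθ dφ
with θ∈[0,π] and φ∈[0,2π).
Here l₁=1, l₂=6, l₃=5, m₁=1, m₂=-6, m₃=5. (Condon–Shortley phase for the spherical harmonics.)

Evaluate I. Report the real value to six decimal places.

m-sum 0 ✓  L=12 even ✓  5≤5≤7 ✓
Π(2lᵢ+1) = 3×13×11 = 429
triangle coeff Δ(1,6,5) = 1/858
Σ_t [1,1]: t=1:−1/14400 = -1/14400
(3j)²=6/143 [(1 6 5; 0 0 0)], sign=+1
Σ_t [0,0]: t=0:+1/7257600 = 1/7257600
(3j)²=1/13 [(1 6 5; 1 -6 5)], sign=+1
⇒ 4πI² = 18/13
I = (+1)√(18/13/(4π)) = 0.33194004

0.331940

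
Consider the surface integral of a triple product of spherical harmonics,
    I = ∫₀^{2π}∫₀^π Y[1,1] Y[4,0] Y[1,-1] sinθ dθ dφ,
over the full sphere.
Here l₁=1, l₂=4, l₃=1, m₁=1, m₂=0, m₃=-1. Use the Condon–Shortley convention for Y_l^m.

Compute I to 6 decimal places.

0.000000

l₃=1 ∉ [3,5] — triangle fails ⇒ I = 0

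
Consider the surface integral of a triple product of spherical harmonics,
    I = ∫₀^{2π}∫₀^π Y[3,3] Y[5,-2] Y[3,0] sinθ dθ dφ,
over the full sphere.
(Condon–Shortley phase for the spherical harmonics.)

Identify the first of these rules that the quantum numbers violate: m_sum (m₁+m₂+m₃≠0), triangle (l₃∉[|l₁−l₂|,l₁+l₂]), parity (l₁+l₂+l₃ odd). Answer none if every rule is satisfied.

m_sum

azimuthal sum: 3 − 2 + 0 = 1  ✗
2 ≤ 3 ≤ 8 (triangle on l)
L = 3 + 5 + 3 = 11 (odd)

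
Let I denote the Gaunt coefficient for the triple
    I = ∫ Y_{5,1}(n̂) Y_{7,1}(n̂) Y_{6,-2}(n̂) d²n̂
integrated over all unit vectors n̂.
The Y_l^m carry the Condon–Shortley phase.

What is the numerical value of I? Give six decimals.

0.103809

Checks pass: Σm=0; 18 even; l₃=6∈[2,12].
(2·5+1)(2·7+1)(2·6+1) = 2145
Δ: 6! 4! 8! / 19! → 1/174594420
sum: t=1:−1/4147200 t=2:+1/207360 t=3:−1/82944 t=4:+1/207360 t=5:−1/4147200 = -1/345600
3j²(5 7 6; 0 0 0) = Δ·Π!·Σ² = 420/46189  (sign -1)
sum: t=0:+1/696729600 t=1:−1/3628800 t=2:+1/276480 t=3:−1/155520 t=4:+1/663552 = -367/232243200
3j²(5 7 6; 1 1 -2) = Δ·Π!·Σ² = 134689/19399380  (sign -1)
combine: 4πI² = 2145·420/46189·134689/19399380 = 2020335/14919047
take √, sign +1: I = 0.10380929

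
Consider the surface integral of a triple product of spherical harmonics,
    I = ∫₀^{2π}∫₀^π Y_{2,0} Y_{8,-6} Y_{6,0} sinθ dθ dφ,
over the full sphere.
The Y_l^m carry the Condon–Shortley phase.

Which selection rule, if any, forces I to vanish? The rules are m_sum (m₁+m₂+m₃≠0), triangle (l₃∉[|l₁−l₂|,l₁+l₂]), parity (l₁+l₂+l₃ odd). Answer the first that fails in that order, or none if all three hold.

m_sum

m₁+m₂+m₃ = 0 − 6 + 0 = -6  ✗
triangle: |2−8|=6 ≤ l₃=6 ≤ 2+8=10
parity: l₁+l₂+l₃ = 16 is even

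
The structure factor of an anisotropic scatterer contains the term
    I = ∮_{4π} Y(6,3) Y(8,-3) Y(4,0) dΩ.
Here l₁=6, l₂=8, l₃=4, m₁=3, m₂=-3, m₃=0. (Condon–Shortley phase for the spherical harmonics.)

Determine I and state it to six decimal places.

0.019164

Checks pass: Σm=0; 18 even; l₃=4∈[2,14].
(2·6+1)(2·8+1)(2·4+1) = 1989
Δ: 10! 2! 6! / 19! → 1/23279256
sum: t=4:+1/1658880 t=5:−1/518400 t=6:+1/1658880 = -1/1382400
3j²(6 8 4; 0 0 0) = Δ·Π!·Σ² = 504/46189  (sign -1)
sum: t=1:−1/34836480 t=2:+1/2903040 t=3:−1/2903040 = -1/34836480
3j²(6 8 4; 3 -3 0) = Δ·Π!·Σ² = 25/117572  (sign -1)
combine: 4πI² = 1989·504/46189·25/117572 = 4050/877591
take √, sign +1: I = 0.01916357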